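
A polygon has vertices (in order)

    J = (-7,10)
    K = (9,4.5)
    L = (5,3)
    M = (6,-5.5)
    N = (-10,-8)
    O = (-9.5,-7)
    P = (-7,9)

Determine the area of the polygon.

Apply the shoelace formula: 2A = Σ (x_i·y_{i+1} − x_{i+1}·y_i), indices taken mod 7.
J→K: (-7)(4.5) − (9)(10) = -121.5
K→L: (9)(3) − (5)(4.5) = 4.5
L→M: (5)(-5.5) − (6)(3) = -45.5
M→N: (6)(-8) − (-10)(-5.5) = -103
N→O: (-10)(-7) − (-9.5)(-8) = -6
O→P: (-9.5)(9) − (-7)(-7) = -134.5
P→J: (-7)(10) − (-7)(9) = -7
Σ = -413
Area = |Σ|/2 = 206.5.

206.5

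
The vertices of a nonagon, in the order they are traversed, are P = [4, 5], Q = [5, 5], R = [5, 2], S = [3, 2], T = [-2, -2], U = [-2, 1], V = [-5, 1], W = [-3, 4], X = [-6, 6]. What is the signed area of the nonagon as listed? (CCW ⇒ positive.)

-43

Apply the shoelace (surveyor's) formula: 2A = Σ (x_i·y_{i+1} − x_{i+1}·y_i), indices taken mod 9.
P→Q: (4)(5) − (5)(5) = -5
Q→R: (5)(2) − (5)(5) = -15
R→S: (5)(2) − (3)(2) = 4
S→T: (3)(-2) − (-2)(2) = -2
T→U: (-2)(1) − (-2)(-2) = -6
U→V: (-2)(1) − (-5)(1) = 3
V→W: (-5)(4) − (-3)(1) = -17
W→X: (-3)(6) − (-6)(4) = 6
X→P: (-6)(5) − (4)(6) = -54
Σ = -86
Signed area = Σ/2 = -43 (negative ⇒ clockwise traversal).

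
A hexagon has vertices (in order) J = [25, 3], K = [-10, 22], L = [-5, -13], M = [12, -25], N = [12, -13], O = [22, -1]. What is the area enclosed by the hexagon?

805

Apply Gauss's area formula: 2A = Σ (x_i·y_{i+1} − x_{i+1}·y_i), indices taken mod 6.
Cross-terms: 580, 240, 281, 144, 274, 91  ⇒  Σ = 1610
Area = |Σ|/2 = 805.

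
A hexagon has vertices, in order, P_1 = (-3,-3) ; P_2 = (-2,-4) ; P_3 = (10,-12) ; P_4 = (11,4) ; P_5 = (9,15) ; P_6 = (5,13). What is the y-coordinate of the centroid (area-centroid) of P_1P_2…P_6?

25/23

Apply Gauss's area formula. First the cross-terms c_i = x_i·y_{i+1} − x_{i+1}·y_i:
  6, 64, 172, 129, 42, 24  ⇒  2A = 437, A = 218.5.
Then Σ (y_i + y_{i+1})·c_i = 1425, so ȳ = 1425 / (6·218.5) = 25/23.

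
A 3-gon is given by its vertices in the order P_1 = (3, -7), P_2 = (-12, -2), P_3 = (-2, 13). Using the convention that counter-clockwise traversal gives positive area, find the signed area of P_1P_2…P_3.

Apply the shoelace (surveyor's) formula: 2A = Σ (x_i·y_{i+1} − x_{i+1}·y_i), indices taken mod 3.
P_1→P_2: (3)(-2) − (-12)(-7) = -90
P_2→P_3: (-12)(13) − (-2)(-2) = -160
P_3→P_1: (-2)(-7) − (3)(13) = -25
Σ = -275
Signed area = Σ/2 = -137.5 (negative ⇒ clockwise traversal).

-137.5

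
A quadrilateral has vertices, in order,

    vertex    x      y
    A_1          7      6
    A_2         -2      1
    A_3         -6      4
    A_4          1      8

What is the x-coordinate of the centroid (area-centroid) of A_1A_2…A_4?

Apply the surveyor's formula. First the cross-terms c_i = x_i·y_{i+1} − x_{i+1}·y_i:
  19, -2, -52, -50  ⇒  2A = -85, A = -42.5.
Then Σ (x_i + x_{i+1})·c_i = -29, so x̄ = -29 / (6·(-42.5)) = 29/255.

29/255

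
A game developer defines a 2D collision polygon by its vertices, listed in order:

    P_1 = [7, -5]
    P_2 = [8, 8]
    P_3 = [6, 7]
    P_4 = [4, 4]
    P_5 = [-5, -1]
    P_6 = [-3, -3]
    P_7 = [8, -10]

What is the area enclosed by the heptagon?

106

Apply the surveyor's formula: 2A = Σ (x_i·y_{i+1} − x_{i+1}·y_i), indices taken mod 7.
Cross-terms: 96, 8, -4, 16, 12, 54, 30  ⇒  Σ = 212
Area = |Σ|/2 = 106.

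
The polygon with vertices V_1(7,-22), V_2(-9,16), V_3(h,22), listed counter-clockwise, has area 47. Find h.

-14

The doubled signed area Σ (x_i y_{i+1} − x_{i+1} y_i) is linear in h.
With h=0 it equals -438; the coefficient of h is -38 (from the two edges through V_3).
So -38·h + -438 = 2·47 = 94 ⇒ h = -14.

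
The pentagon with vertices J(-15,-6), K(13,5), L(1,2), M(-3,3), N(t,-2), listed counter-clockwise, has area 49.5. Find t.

-10

Write out the shoelace sum; only the two edges meeting at N involve t:
2·Area = [((-3)·(-2) − t·3) + (t·(-6) − (-15)·(-2))] + 33
       = -9·t + 9 = 99
⇒ t = -10.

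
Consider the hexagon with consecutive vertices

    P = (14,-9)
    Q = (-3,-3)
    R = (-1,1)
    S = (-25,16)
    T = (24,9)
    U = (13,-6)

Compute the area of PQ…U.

Cross-terms: -69, -6, 9, -609, -261, -33  ⇒  Σ = -969
Area = |Σ|/2 = 484.5.

484.5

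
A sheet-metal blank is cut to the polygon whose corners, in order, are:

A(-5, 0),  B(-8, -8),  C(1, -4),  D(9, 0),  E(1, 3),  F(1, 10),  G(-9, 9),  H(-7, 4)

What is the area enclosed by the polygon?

Apply the shoelace formula: 2A = Σ (x_i·y_{i+1} − x_{i+1}·y_i), indices taken mod 8.
A→B: (-5)(-8) − (-8)(0) = 40
B→C: (-8)(-4) − (1)(-8) = 40
C→D: (1)(0) − (9)(-4) = 36
D→E: (9)(3) − (1)(0) = 27
E→F: (1)(10) − (1)(3) = 7
F→G: (1)(9) − (-9)(10) = 99
G→H: (-9)(4) − (-7)(9) = 27
H→A: (-7)(0) − (-5)(4) = 20
Σ = 296
Area = |Σ|/2 = 148.

148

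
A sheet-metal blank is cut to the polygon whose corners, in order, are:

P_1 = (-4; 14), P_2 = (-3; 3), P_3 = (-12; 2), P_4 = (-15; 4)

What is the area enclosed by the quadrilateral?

Apply the shoelace (surveyor's) formula: 2A = Σ (x_i·y_{i+1} − x_{i+1}·y_i), indices taken mod 4.
P_1→P_2: (-4)(3) − (-3)(14) = 30
P_2→P_3: (-3)(2) − (-12)(3) = 30
P_3→P_4: (-12)(4) − (-15)(2) = -18
P_4→P_1: (-15)(14) − (-4)(4) = -194
Σ = -152
Area = |Σ|/2 = 76.

76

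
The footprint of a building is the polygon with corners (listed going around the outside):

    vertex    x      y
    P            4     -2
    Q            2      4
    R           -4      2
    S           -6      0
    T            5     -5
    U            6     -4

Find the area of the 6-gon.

48

Σ = (20) + (20) + (12) + (30) + (10) + (4) = 96
Area = |Σ|/2 = 48.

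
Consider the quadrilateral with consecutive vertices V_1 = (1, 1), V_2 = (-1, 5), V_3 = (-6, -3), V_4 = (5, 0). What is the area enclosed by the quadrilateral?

Apply Gauss's area formula: 2A = Σ (x_i·y_{i+1} − x_{i+1}·y_i), indices taken mod 4.
V_1→V_2: (1)(5) − (-1)(1) = 6
V_2→V_3: (-1)(-3) − (-6)(5) = 33
V_3→V_4: (-6)(0) − (5)(-3) = 15
V_4→V_1: (5)(1) − (1)(0) = 5
Σ = 59
Area = |Σ|/2 = 29.5.

29.5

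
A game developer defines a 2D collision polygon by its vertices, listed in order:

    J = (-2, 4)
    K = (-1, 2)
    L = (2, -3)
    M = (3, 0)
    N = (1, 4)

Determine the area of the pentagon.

Apply the shoelace (surveyor's) formula: 2A = Σ (x_i·y_{i+1} − x_{i+1}·y_i), indices taken mod 5.
Cross-terms: 0, -1, 9, 12, 12  ⇒  Σ = 32
Area = |Σ|/2 = 16.

16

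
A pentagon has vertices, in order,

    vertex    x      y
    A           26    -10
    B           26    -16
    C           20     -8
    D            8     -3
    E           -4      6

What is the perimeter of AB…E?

|AB| = √((0)² + (-6)²) = √36 = 6
|BC| = √((-6)² + (8)²) = √100 = 10
|CD| = √((-12)² + (5)²) = √169 = 13
|DE| = √((-12)² + (9)²) = √225 = 15
|EA| = √((30)² + (-16)²) = √1156 = 34
Perimeter = 6 + 10 + 13 + 15 + 34 = 78.

78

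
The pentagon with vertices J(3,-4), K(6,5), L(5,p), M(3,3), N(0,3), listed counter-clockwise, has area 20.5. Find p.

4

The doubled signed area Σ (x_i y_{i+1} − x_{i+1} y_i) is linear in p.
With p=0 it equals 29; the coefficient of p is 3 (from the two edges through L).
So 3·p + 29 = 2·20.5 = 41 ⇒ p = 4.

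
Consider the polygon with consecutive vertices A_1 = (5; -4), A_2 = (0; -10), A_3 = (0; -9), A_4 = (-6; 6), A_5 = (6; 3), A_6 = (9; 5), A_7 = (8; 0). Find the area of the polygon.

Apply the shoelace (surveyor's) formula: 2A = Σ (x_i·y_{i+1} − x_{i+1}·y_i), indices taken mod 7.
A_1→A_2: (5)(-10) − (0)(-4) = -50
A_2→A_3: (0)(-9) − (0)(-10) = 0
A_3→A_4: (0)(6) − (-6)(-9) = -54
A_4→A_5: (-6)(3) − (6)(6) = -54
A_5→A_6: (6)(5) − (9)(3) = 3
A_6→A_7: (9)(0) − (8)(5) = -40
A_7→A_1: (8)(-4) − (5)(0) = -32
Σ = -227
Area = |Σ|/2 = 113.5.

113.5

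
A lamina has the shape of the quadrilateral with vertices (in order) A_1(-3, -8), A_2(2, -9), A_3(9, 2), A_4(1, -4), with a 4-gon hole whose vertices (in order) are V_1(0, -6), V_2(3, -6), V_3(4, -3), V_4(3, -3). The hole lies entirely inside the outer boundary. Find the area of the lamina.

29

Outer boundary:
Apply the surveyor's formula: 2A = Σ (x_i·y_{i+1} − x_{i+1}·y_i), indices taken mod 4.
Σ = (43) + (85) + (-38) + (-20) = 70
Area = |Σ|/2 = 35.
Hole:
Σ = (18) + (15) + (-3) + (-18) = 12
Area = |Σ|/2 = 6.
Net area = 35 − 6 = 29.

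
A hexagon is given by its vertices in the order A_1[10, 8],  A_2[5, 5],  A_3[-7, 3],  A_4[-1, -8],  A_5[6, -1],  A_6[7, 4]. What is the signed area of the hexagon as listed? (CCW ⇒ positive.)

107.5

Apply the shoelace (surveyor's) formula: 2A = Σ (x_i·y_{i+1} − x_{i+1}·y_i), indices taken mod 6.
Σ = (10) + (50) + (59) + (49) + (31) + (16) = 215
Signed area = Σ/2 = 107.5 (positive ⇒ counter-clockwise traversal).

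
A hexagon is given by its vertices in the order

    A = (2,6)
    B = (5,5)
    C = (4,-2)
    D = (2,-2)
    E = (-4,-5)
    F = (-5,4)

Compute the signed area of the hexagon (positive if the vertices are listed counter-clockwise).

-75.5

Apply the surveyor's formula: 2A = Σ (x_i·y_{i+1} − x_{i+1}·y_i), indices taken mod 6.
Σ = (-20) + (-30) + (-4) + (-18) + (-41) + (-38) = -151
Signed area = Σ/2 = -75.5 (negative ⇒ clockwise traversal).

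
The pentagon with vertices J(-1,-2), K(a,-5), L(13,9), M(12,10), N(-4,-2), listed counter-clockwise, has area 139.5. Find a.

15

The doubled signed area Σ (x_i y_{i+1} − x_{i+1} y_i) is linear in a.
With a=0 it equals 114; the coefficient of a is 11 (from the two edges through K).
So 11·a + 114 = 2·139.5 = 279 ⇒ a = 15.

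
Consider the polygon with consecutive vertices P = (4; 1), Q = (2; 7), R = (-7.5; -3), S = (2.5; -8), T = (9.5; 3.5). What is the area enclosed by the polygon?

110.125

Apply the shoelace formula: 2A = Σ (x_i·y_{i+1} − x_{i+1}·y_i), indices taken mod 5.
Σ = (26) + (46.5) + (67.5) + (84.75) + (-4.5) = 220.25
Area = |Σ|/2 = 110.125.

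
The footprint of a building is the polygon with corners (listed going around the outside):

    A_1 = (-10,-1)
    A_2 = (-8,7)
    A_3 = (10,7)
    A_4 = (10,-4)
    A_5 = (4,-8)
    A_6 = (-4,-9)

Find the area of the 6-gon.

Apply the surveyor's formula: 2A = Σ (x_i·y_{i+1} − x_{i+1}·y_i), indices taken mod 6.
Σ = (-78) + (-126) + (-110) + (-64) + (-68) + (-86) = -532
Area = |Σ|/2 = 266.

266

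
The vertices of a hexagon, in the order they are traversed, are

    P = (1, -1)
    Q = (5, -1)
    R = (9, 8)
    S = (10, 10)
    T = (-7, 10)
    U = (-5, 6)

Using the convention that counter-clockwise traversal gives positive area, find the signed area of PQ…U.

Apply the shoelace (surveyor's) formula: 2A = Σ (x_i·y_{i+1} − x_{i+1}·y_i), indices taken mod 6.
Σ = (4) + (49) + (10) + (170) + (8) + (-1) = 240
Signed area = Σ/2 = 120 (positive ⇒ counter-clockwise traversal).

120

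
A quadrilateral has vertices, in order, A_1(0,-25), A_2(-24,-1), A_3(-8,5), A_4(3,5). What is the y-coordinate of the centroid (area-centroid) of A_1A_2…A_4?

-81/13

Apply the shoelace formula. First the cross-terms c_i = x_i·y_{i+1} − x_{i+1}·y_i:
  -600, -128, -55, -75  ⇒  2A = -858, A = -429.
Then Σ (y_i + y_{i+1})·c_i = 16038, so ȳ = 16038 / (6·(-429)) = -81/13.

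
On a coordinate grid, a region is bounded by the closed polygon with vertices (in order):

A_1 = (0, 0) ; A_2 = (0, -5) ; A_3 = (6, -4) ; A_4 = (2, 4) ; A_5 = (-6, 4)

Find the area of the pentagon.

Apply the shoelace (surveyor's) formula: 2A = Σ (x_i·y_{i+1} − x_{i+1}·y_i), indices taken mod 5.
Σ = (0) + (30) + (32) + (32) + (0) = 94
Area = |Σ|/2 = 47.

47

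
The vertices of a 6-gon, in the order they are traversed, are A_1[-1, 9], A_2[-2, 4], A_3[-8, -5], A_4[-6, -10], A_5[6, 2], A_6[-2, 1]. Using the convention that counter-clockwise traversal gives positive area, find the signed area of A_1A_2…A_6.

73.5

Apply Gauss's area formula: 2A = Σ (x_i·y_{i+1} − x_{i+1}·y_i), indices taken mod 6.
A_1→A_2: (-1)(4) − (-2)(9) = 14
A_2→A_3: (-2)(-5) − (-8)(4) = 42
A_3→A_4: (-8)(-10) − (-6)(-5) = 50
A_4→A_5: (-6)(2) − (6)(-10) = 48
A_5→A_6: (6)(1) − (-2)(2) = 10
A_6→A_1: (-2)(9) − (-1)(1) = -17
Σ = 147
Signed area = Σ/2 = 73.5 (positive ⇒ counter-clockwise traversal).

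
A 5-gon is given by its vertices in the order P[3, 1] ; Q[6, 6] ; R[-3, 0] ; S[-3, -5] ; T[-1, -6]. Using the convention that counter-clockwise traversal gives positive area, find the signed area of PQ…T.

Apply the shoelace (surveyor's) formula: 2A = Σ (x_i·y_{i+1} − x_{i+1}·y_i), indices taken mod 5.
Σ = (12) + (18) + (15) + (13) + (17) = 75
Signed area = Σ/2 = 37.5 (positive ⇒ counter-clockwise traversal).

37.5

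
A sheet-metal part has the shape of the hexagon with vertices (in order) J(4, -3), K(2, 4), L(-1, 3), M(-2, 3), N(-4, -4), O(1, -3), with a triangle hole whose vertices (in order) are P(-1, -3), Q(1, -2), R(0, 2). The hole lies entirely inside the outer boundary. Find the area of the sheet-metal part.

Outer boundary:
Apply the surveyor's formula: 2A = Σ (x_i·y_{i+1} − x_{i+1}·y_i), indices taken mod 6.
Cross-terms: 22, 10, 3, 20, 16, 9  ⇒  Σ = 80
Area = |Σ|/2 = 40.
Hole:
Apply Gauss's area formula: 2A = Σ (x_i·y_{i+1} − x_{i+1}·y_i), indices taken mod 3.
P→Q: (-1)(-2) − (1)(-3) = 5
Q→R: (1)(2) − (0)(-2) = 2
R→P: (0)(-3) − (-1)(2) = 2
Σ = 9
Area = |Σ|/2 = 4.5.
Net area = 40 − 4.5 = 35.5.

35.5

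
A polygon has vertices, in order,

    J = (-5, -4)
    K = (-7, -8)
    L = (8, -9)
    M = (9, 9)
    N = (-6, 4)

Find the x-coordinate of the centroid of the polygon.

Apply the surveyor's formula. First the cross-terms c_i = x_i·y_{i+1} − x_{i+1}·y_i:
  12, 127, 153, 90, 44  ⇒  2A = 426, A = 213.
Then Σ (x_i + x_{i+1})·c_i = 2370, so x̄ = 2370 / (6·213) = 395/213.

395/213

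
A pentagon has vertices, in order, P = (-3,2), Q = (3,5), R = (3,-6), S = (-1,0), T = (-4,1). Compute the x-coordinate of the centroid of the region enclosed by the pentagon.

85/99

Apply the surveyor's formula. First the cross-terms c_i = x_i·y_{i+1} − x_{i+1}·y_i:
  -21, -33, -6, -1, -5  ⇒  2A = -66, A = -33.
Then Σ (x_i + x_{i+1})·c_i = -170, so x̄ = -170 / (6·(-33)) = 85/99.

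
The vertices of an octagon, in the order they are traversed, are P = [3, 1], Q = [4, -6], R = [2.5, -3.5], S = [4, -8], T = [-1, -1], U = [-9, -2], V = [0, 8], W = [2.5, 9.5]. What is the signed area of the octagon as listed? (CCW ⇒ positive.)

Apply Gauss's area formula: 2A = Σ (x_i·y_{i+1} − x_{i+1}·y_i), indices taken mod 8.
Cross-terms: -22, 1, -6, -12, -7, -72, -20, -26  ⇒  Σ = -164
Signed area = Σ/2 = -82 (negative ⇒ clockwise traversal).

-82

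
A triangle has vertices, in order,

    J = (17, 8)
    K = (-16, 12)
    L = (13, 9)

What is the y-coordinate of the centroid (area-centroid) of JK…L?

29/3

Apply the surveyor's formula. First the cross-terms c_i = x_i·y_{i+1} − x_{i+1}·y_i:
  332, -300, -49  ⇒  2A = -17, A = -8.5.
Then Σ (y_i + y_{i+1})·c_i = -493, so ȳ = -493 / (6·(-8.5)) = 29/3.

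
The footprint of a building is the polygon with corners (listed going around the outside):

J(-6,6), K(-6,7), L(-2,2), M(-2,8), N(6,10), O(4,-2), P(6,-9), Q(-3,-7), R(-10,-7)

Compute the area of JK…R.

190

Apply Gauss's area formula: 2A = Σ (x_i·y_{i+1} − x_{i+1}·y_i), indices taken mod 9.
Σ = (-6) + (2) + (-12) + (-68) + (-52) + (-24) + (-69) + (-49) + (-102) = -380
Area = |Σ|/2 = 190.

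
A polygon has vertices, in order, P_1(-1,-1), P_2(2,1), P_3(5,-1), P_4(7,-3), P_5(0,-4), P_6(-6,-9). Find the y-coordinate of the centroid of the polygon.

Apply the surveyor's formula. First the cross-terms c_i = x_i·y_{i+1} − x_{i+1}·y_i:
  1, -7, -8, -28, -24, -3  ⇒  2A = -69, A = -34.5.
Then Σ (y_i + y_{i+1})·c_i = 570, so ȳ = 570 / (6·(-34.5)) = -190/69.

-190/69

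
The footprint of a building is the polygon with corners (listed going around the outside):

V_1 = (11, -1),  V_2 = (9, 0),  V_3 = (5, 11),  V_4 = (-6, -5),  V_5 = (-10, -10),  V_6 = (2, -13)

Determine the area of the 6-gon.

225

Apply the shoelace formula: 2A = Σ (x_i·y_{i+1} − x_{i+1}·y_i), indices taken mod 6.
Σ = (9) + (99) + (41) + (10) + (150) + (141) = 450
Area = |Σ|/2 = 225.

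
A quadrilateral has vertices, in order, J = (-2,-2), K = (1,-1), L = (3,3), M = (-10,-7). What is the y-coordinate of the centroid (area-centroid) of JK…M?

Apply Gauss's area formula. First the cross-terms c_i = x_i·y_{i+1} − x_{i+1}·y_i:
  4, 6, 9, 6  ⇒  2A = 25, A = 12.5.
Then Σ (y_i + y_{i+1})·c_i = -90, so ȳ = -90 / (6·12.5) = -1.2.

-1.2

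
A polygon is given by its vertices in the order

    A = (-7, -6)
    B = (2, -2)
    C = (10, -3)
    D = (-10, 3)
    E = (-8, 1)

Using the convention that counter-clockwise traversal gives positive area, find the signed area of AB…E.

54.5

A→B: (-7)(-2) − (2)(-6) = 26
B→C: (2)(-3) − (10)(-2) = 14
C→D: (10)(3) − (-10)(-3) = 0
D→E: (-10)(1) − (-8)(3) = 14
E→A: (-8)(-6) − (-7)(1) = 55
Σ = 109
Signed area = Σ/2 = 54.5 (positive ⇒ counter-clockwise traversal).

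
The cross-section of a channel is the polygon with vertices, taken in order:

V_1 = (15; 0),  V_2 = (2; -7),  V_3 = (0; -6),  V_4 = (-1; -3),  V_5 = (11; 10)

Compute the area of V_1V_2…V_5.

Apply Gauss's area formula: 2A = Σ (x_i·y_{i+1} − x_{i+1}·y_i), indices taken mod 5.
Cross-terms: -105, -12, -6, 23, -150  ⇒  Σ = -250
Area = |Σ|/2 = 125.

125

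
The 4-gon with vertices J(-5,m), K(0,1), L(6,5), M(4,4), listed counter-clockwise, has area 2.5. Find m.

-2

Write out the shoelace sum; only the two edges meeting at J involve m:
2·Area = [(4·m − (-5)·4) + ((-5)·1 − 0·m)] + -2
       = 4·m + 13 = 5
⇒ m = -2.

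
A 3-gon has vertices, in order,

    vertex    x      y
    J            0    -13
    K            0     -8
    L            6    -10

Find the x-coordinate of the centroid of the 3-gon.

2

Apply the shoelace formula. First the cross-terms c_i = x_i·y_{i+1} − x_{i+1}·y_i:
  0, 48, -78  ⇒  2A = -30, A = -15.
Then Σ (x_i + x_{i+1})·c_i = -180, so x̄ = -180 / (6·(-15)) = 2.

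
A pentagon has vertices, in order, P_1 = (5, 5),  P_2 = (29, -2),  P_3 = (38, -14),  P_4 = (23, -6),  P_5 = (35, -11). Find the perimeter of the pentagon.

|P_1P_2| = √((24)² + (-7)²) = √625 = 25
|P_2P_3| = √((9)² + (-12)²) = √225 = 15
|P_3P_4| = √((-15)² + (8)²) = √289 = 17
|P_4P_5| = √((12)² + (-5)²) = √169 = 13
|P_5P_1| = √((-30)² + (16)²) = √1156 = 34
Perimeter = 25 + 15 + 17 + 13 + 34 = 104.

104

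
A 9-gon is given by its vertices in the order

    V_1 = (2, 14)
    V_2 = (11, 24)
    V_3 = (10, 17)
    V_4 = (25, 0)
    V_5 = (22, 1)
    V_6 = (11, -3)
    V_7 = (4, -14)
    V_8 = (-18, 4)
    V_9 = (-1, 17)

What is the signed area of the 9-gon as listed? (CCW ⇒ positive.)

Σ = (-106) + (-53) + (-425) + (25) + (-77) + (-142) + (-236) + (-302) + (-48) = -1364
Signed area = Σ/2 = -682 (negative ⇒ clockwise traversal).

-682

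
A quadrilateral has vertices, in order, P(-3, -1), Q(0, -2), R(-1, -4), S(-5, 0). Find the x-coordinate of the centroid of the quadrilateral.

-64/33

Apply Gauss's area formula. First the cross-terms c_i = x_i·y_{i+1} − x_{i+1}·y_i:
  6, -2, -20, 5  ⇒  2A = -11, A = -5.5.
Then Σ (x_i + x_{i+1})·c_i = 64, so x̄ = 64 / (6·(-5.5)) = -64/33.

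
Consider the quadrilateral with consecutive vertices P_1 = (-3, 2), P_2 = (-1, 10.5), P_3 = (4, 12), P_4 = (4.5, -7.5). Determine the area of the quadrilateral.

Σ = (-29.5) + (-54) + (-84) + (-13.5) = -181
Area = |Σ|/2 = 90.5.

90.5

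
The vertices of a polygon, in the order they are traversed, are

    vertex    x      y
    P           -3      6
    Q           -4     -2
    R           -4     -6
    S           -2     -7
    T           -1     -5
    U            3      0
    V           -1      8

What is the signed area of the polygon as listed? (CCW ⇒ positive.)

P→Q: (-3)(-2) − (-4)(6) = 30
Q→R: (-4)(-6) − (-4)(-2) = 16
R→S: (-4)(-7) − (-2)(-6) = 16
S→T: (-2)(-5) − (-1)(-7) = 3
T→U: (-1)(0) − (3)(-5) = 15
U→V: (3)(8) − (-1)(0) = 24
V→P: (-1)(6) − (-3)(8) = 18
Σ = 122
Signed area = Σ/2 = 61 (positive ⇒ counter-clockwise traversal).

61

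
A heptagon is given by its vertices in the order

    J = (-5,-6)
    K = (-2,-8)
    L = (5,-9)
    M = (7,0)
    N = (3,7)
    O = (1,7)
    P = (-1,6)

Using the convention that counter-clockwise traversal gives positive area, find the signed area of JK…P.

130.5

Apply the shoelace (surveyor's) formula: 2A = Σ (x_i·y_{i+1} − x_{i+1}·y_i), indices taken mod 7.
Σ = (28) + (58) + (63) + (49) + (14) + (13) + (36) = 261
Signed area = Σ/2 = 130.5 (positive ⇒ counter-clockwise traversal).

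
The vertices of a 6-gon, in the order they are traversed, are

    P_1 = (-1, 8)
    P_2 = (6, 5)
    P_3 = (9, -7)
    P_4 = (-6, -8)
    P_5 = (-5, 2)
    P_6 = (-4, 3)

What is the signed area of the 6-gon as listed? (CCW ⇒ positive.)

Apply the surveyor's formula: 2A = Σ (x_i·y_{i+1} − x_{i+1}·y_i), indices taken mod 6.
Cross-terms: -53, -87, -114, -52, -7, -29  ⇒  Σ = -342
Signed area = Σ/2 = -171 (negative ⇒ clockwise traversal).

-171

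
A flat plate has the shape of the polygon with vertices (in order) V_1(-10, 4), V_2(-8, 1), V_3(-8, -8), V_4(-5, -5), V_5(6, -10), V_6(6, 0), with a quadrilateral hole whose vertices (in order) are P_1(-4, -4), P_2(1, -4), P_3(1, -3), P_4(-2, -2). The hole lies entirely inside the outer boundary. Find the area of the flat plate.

Outer boundary:
Apply Gauss's area formula: 2A = Σ (x_i·y_{i+1} − x_{i+1}·y_i), indices taken mod 6.
Cross-terms: 22, 72, 0, 80, 60, 24  ⇒  Σ = 258
Area = |Σ|/2 = 129.
Hole:
P_1→P_2: (-4)(-4) − (1)(-4) = 20
P_2→P_3: (1)(-3) − (1)(-4) = 1
P_3→P_4: (1)(-2) − (-2)(-3) = -8
P_4→P_1: (-2)(-4) − (-4)(-2) = 0
Σ = 13
Area = |Σ|/2 = 6.5.
Net area = 129 − 6.5 = 122.5.

122.5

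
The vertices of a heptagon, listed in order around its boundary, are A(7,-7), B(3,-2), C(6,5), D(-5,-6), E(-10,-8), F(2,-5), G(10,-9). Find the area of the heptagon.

Σ = (7) + (27) + (-11) + (-20) + (66) + (32) + (-7) = 94
Area = |Σ|/2 = 47.

47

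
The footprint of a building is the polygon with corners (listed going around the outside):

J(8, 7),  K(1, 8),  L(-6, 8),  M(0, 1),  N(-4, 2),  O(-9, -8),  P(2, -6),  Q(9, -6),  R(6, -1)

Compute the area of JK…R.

175

J→K: (8)(8) − (1)(7) = 57
K→L: (1)(8) − (-6)(8) = 56
L→M: (-6)(1) − (0)(8) = -6
M→N: (0)(2) − (-4)(1) = 4
N→O: (-4)(-8) − (-9)(2) = 50
O→P: (-9)(-6) − (2)(-8) = 70
P→Q: (2)(-6) − (9)(-6) = 42
Q→R: (9)(-1) − (6)(-6) = 27
R→J: (6)(7) − (8)(-1) = 50
Σ = 350
Area = |Σ|/2 = 175.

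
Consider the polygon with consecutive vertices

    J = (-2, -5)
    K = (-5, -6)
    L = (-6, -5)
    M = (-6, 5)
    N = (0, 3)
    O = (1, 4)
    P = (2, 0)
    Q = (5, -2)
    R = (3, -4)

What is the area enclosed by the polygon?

77

Apply the shoelace formula: 2A = Σ (x_i·y_{i+1} − x_{i+1}·y_i), indices taken mod 9.
Σ = (-13) + (-11) + (-60) + (-18) + (-3) + (-8) + (-4) + (-14) + (-23) = -154
Area = |Σ|/2 = 77.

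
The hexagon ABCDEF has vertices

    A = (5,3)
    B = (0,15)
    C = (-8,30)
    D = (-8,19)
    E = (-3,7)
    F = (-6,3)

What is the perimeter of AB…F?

|AB| = √((-5)² + (12)²) = √169 = 13
|BC| = √((-8)² + (15)²) = √289 = 17
|CD| = √((0)² + (-11)²) = √121 = 11
|DE| = √((5)² + (-12)²) = √169 = 13
|EF| = √((-3)² + (-4)²) = √25 = 5
|FA| = √((11)² + (0)²) = √121 = 11
Perimeter = 13 + 17 + 11 + 13 + 5 + 11 = 70.

70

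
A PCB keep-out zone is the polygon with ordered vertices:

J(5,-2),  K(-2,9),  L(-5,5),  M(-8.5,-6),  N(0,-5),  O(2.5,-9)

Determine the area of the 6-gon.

121.75

Σ = (41) + (35) + (72.5) + (42.5) + (12.5) + (40) = 243.5
Area = |Σ|/2 = 121.75.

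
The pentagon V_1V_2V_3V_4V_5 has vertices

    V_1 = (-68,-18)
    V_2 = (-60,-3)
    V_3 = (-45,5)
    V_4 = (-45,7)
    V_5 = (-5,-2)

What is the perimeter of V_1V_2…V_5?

|V_1V_2| = √((8)² + (15)²) = √289 = 17
|V_2V_3| = √((15)² + (8)²) = √289 = 17
|V_3V_4| = √((0)² + (2)²) = √4 = 2
|V_4V_5| = √((40)² + (-9)²) = √1681 = 41
|V_5V_1| = √((-63)² + (-16)²) = √4225 = 65
Perimeter = 17 + 17 + 2 + 41 + 65 = 142.

142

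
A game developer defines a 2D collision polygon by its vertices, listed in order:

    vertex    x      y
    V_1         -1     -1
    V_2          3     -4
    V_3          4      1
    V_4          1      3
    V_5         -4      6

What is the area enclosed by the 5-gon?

32.5

Apply Gauss's area formula: 2A = Σ (x_i·y_{i+1} − x_{i+1}·y_i), indices taken mod 5.
V_1→V_2: (-1)(-4) − (3)(-1) = 7
V_2→V_3: (3)(1) − (4)(-4) = 19
V_3→V_4: (4)(3) − (1)(1) = 11
V_4→V_5: (1)(6) − (-4)(3) = 18
V_5→V_1: (-4)(-1) − (-1)(6) = 10
Σ = 65
Area = |Σ|/2 = 32.5.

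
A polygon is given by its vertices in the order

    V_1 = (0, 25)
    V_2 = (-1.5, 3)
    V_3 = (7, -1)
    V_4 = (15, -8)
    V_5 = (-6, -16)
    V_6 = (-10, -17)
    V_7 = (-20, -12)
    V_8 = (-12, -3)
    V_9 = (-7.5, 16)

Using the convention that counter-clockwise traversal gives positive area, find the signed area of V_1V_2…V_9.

Apply the shoelace formula: 2A = Σ (x_i·y_{i+1} − x_{i+1}·y_i), indices taken mod 9.
Σ = (37.5) + (-19.5) + (-41) + (-288) + (-58) + (-220) + (-84) + (-214.5) + (-187.5) = -1075
Signed area = Σ/2 = -537.5 (negative ⇒ clockwise traversal).

-537.5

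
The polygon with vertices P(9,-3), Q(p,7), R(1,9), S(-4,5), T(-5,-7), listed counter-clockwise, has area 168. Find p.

9

Write out the shoelace sum; only the two edges meeting at Q involve p:
2·Area = [(9·7 − p·(-3)) + (p·9 − 1·7)] + 172
       = 12·p + 228 = 336
⇒ p = 9.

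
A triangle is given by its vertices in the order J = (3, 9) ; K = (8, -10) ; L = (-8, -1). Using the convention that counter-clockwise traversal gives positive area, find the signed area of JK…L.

Apply the surveyor's formula: 2A = Σ (x_i·y_{i+1} − x_{i+1}·y_i), indices taken mod 3.
Σ = (-102) + (-88) + (-69) = -259
Signed area = Σ/2 = -129.5 (negative ⇒ clockwise traversal).

-129.5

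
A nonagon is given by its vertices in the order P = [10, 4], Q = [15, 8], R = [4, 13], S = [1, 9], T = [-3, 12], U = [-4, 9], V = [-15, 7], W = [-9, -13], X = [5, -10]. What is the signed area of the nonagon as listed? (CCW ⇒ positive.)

Apply the surveyor's formula: 2A = Σ (x_i·y_{i+1} − x_{i+1}·y_i), indices taken mod 9.
Σ = (20) + (163) + (23) + (39) + (21) + (107) + (258) + (155) + (120) = 906
Signed area = Σ/2 = 453 (positive ⇒ counter-clockwise traversal).

453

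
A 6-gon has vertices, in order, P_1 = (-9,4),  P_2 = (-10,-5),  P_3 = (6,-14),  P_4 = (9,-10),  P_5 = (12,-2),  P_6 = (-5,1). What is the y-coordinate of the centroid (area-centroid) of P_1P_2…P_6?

-1030/207

Apply the shoelace formula. First the cross-terms c_i = x_i·y_{i+1} − x_{i+1}·y_i:
  85, 170, 66, 102, 2, -11  ⇒  2A = 414, A = 207.
Then Σ (y_i + y_{i+1})·c_i = -6180, so ȳ = -6180 / (6·207) = -1030/207.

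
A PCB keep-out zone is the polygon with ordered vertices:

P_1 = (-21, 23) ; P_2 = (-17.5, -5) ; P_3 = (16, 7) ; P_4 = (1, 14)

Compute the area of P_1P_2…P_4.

Apply the shoelace formula: 2A = Σ (x_i·y_{i+1} − x_{i+1}·y_i), indices taken mod 4.
Σ = (507.5) + (-42.5) + (217) + (317) = 999
Area = |Σ|/2 = 499.5.

499.5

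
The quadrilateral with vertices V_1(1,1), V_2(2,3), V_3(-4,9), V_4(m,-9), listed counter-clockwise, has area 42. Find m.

-1

The doubled signed area Σ (x_i y_{i+1} − x_{i+1} y_i) is linear in m.
With m=0 it equals 76; the coefficient of m is -8 (from the two edges through V_4).
So -8·m + 76 = 2·42 = 84 ⇒ m = -1.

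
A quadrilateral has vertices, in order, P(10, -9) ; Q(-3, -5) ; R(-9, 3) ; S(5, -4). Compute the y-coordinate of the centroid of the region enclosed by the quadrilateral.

-82/23

Apply Gauss's area formula. First the cross-terms c_i = x_i·y_{i+1} − x_{i+1}·y_i:
  -77, -54, 21, -5  ⇒  2A = -115, A = -57.5.
Then Σ (y_i + y_{i+1})·c_i = 1230, so ȳ = 1230 / (6·(-57.5)) = -82/23.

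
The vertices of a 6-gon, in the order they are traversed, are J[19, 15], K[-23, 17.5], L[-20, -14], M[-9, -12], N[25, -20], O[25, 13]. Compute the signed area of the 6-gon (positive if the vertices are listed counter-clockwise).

Σ = (677.5) + (672) + (114) + (480) + (825) + (128) = 2896.5
Signed area = Σ/2 = 1448.25 (positive ⇒ counter-clockwise traversal).

1448.25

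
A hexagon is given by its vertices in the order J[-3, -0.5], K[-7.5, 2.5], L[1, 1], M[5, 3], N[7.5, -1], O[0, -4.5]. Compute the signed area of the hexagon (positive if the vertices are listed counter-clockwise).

Apply the surveyor's formula: 2A = Σ (x_i·y_{i+1} − x_{i+1}·y_i), indices taken mod 6.
Σ = (-11.25) + (-10) + (-2) + (-27.5) + (-33.75) + (-13.5) = -98
Signed area = Σ/2 = -49 (negative ⇒ clockwise traversal).

-49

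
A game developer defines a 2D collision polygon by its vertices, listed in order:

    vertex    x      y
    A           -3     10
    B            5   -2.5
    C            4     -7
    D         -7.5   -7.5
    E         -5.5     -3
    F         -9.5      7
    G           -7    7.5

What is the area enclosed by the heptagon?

152.75

Apply the shoelace formula: 2A = Σ (x_i·y_{i+1} − x_{i+1}·y_i), indices taken mod 7.
Σ = (-42.5) + (-25) + (-82.5) + (-18.75) + (-67) + (-22.25) + (-47.5) = -305.5
Area = |Σ|/2 = 152.75.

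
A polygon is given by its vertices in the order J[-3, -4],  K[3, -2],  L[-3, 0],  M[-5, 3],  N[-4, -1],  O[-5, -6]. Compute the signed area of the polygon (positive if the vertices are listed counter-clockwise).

J→K: (-3)(-2) − (3)(-4) = 18
K→L: (3)(0) − (-3)(-2) = -6
L→M: (-3)(3) − (-5)(0) = -9
M→N: (-5)(-1) − (-4)(3) = 17
N→O: (-4)(-6) − (-5)(-1) = 19
O→J: (-5)(-4) − (-3)(-6) = 2
Σ = 41
Signed area = Σ/2 = 20.5 (positive ⇒ counter-clockwise traversal).

20.5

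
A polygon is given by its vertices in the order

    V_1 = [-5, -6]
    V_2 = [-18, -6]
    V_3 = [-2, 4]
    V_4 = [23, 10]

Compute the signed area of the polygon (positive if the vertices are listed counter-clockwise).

-181

Σ = (-78) + (-84) + (-112) + (-88) = -362
Signed area = Σ/2 = -181 (negative ⇒ clockwise traversal).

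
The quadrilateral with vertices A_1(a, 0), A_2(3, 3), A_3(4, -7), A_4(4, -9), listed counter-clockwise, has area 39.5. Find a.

10

The doubled signed area Σ (x_i y_{i+1} − x_{i+1} y_i) is linear in a.
With a=0 it equals -41; the coefficient of a is 12 (from the two edges through A_1).
So 12·a + -41 = 2·39.5 = 79 ⇒ a = 10.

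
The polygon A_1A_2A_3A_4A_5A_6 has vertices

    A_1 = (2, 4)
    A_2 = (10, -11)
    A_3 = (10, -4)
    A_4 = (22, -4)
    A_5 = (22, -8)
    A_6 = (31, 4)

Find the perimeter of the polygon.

|A_1A_2| = √((8)² + (-15)²) = √289 = 17
|A_2A_3| = √((0)² + (7)²) = √49 = 7
|A_3A_4| = √((12)² + (0)²) = √144 = 12
|A_4A_5| = √((0)² + (-4)²) = √16 = 4
|A_5A_6| = √((9)² + (12)²) = √225 = 15
|A_6A_1| = √((-29)² + (0)²) = √841 = 29
Perimeter = 17 + 7 + 12 + 4 + 15 + 29 = 84.

84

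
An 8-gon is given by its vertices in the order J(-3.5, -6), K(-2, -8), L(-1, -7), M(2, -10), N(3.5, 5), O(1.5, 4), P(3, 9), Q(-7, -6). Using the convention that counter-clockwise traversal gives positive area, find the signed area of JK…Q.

Apply the surveyor's formula: 2A = Σ (x_i·y_{i+1} − x_{i+1}·y_i), indices taken mod 8.
J→K: (-3.5)(-8) − (-2)(-6) = 16
K→L: (-2)(-7) − (-1)(-8) = 6
L→M: (-1)(-10) − (2)(-7) = 24
M→N: (2)(5) − (3.5)(-10) = 45
N→O: (3.5)(4) − (1.5)(5) = 6.5
O→P: (1.5)(9) − (3)(4) = 1.5
P→Q: (3)(-6) − (-7)(9) = 45
Q→J: (-7)(-6) − (-3.5)(-6) = 21
Σ = 165
Signed area = Σ/2 = 82.5 (positive ⇒ counter-clockwise traversal).

82.5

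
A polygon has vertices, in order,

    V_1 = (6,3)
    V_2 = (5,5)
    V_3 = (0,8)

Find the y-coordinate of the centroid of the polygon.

16/3

Apply Gauss's area formula. First the cross-terms c_i = x_i·y_{i+1} − x_{i+1}·y_i:
  15, 40, -48  ⇒  2A = 7, A = 3.5.
Then Σ (y_i + y_{i+1})·c_i = 112, so ȳ = 112 / (6·3.5) = 16/3.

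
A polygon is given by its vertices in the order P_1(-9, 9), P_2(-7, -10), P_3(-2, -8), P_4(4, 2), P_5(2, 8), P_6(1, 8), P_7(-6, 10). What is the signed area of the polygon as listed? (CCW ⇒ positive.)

173.5

Σ = (153) + (36) + (28) + (28) + (8) + (58) + (36) = 347
Signed area = Σ/2 = 173.5 (positive ⇒ counter-clockwise traversal).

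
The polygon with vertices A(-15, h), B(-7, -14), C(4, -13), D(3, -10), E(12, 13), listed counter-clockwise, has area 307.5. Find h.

-5

Write out the shoelace sum; only the two edges meeting at A involve h:
2·Area = [(12·h − (-15)·13) + ((-15)·(-14) − (-7)·h)] + 305
       = 19·h + 710 = 615
⇒ h = -5.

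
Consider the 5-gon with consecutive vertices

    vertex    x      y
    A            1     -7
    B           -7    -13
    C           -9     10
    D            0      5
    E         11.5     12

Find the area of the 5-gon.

222

Apply the shoelace formula: 2A = Σ (x_i·y_{i+1} − x_{i+1}·y_i), indices taken mod 5.
Cross-terms: -62, -187, -45, -57.5, -92.5  ⇒  Σ = -444
Area = |Σ|/2 = 222.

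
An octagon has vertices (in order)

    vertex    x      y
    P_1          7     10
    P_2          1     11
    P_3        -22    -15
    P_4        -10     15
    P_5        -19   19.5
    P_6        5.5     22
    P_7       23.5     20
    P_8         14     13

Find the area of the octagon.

476.875

P_1→P_2: (7)(11) − (1)(10) = 67
P_2→P_3: (1)(-15) − (-22)(11) = 227
P_3→P_4: (-22)(15) − (-10)(-15) = -480
P_4→P_5: (-10)(19.5) − (-19)(15) = 90
P_5→P_6: (-19)(22) − (5.5)(19.5) = -525.25
P_6→P_7: (5.5)(20) − (23.5)(22) = -407
P_7→P_8: (23.5)(13) − (14)(20) = 25.5
P_8→P_1: (14)(10) − (7)(13) = 49
Σ = -953.75
Area = |Σ|/2 = 476.875.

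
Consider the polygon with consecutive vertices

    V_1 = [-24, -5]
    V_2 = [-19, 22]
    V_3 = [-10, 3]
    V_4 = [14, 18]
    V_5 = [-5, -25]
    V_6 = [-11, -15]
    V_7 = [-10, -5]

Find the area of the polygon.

653.5

Apply Gauss's area formula: 2A = Σ (x_i·y_{i+1} − x_{i+1}·y_i), indices taken mod 7.
Cross-terms: -623, 163, -222, -260, -200, -95, -70  ⇒  Σ = -1307
Area = |Σ|/2 = 653.5.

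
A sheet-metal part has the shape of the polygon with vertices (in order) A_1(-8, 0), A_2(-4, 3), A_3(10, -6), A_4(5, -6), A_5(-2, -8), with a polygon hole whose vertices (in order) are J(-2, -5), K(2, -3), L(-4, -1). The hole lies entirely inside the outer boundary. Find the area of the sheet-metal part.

78

Outer boundary:
A_1→A_2: (-8)(3) − (-4)(0) = -24
A_2→A_3: (-4)(-6) − (10)(3) = -6
A_3→A_4: (10)(-6) − (5)(-6) = -30
A_4→A_5: (5)(-8) − (-2)(-6) = -52
A_5→A_1: (-2)(0) − (-8)(-8) = -64
Σ = -176
Area = |Σ|/2 = 88.
Hole:
J→K: (-2)(-3) − (2)(-5) = 16
K→L: (2)(-1) − (-4)(-3) = -14
L→J: (-4)(-5) − (-2)(-1) = 18
Σ = 20
Area = |Σ|/2 = 10.
Net area = 88 − 10 = 78.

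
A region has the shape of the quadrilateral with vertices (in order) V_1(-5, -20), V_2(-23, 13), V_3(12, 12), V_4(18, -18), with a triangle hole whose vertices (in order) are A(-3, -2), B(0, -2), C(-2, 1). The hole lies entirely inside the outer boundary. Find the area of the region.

915

Outer boundary:
Apply the shoelace (surveyor's) formula: 2A = Σ (x_i·y_{i+1} − x_{i+1}·y_i), indices taken mod 4.
Cross-terms: -525, -432, -432, -450  ⇒  Σ = -1839
Area = |Σ|/2 = 919.5.
Hole:
Apply Gauss's area formula: 2A = Σ (x_i·y_{i+1} − x_{i+1}·y_i), indices taken mod 3.
Σ = (6) + (-4) + (7) = 9
Area = |Σ|/2 = 4.5.
Net area = 919.5 − 4.5 = 915.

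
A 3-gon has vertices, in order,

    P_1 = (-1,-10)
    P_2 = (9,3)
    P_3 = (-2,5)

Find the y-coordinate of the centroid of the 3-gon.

-2/3

Apply the shoelace (surveyor's) formula. First the cross-terms c_i = x_i·y_{i+1} − x_{i+1}·y_i:
  87, 51, 25  ⇒  2A = 163, A = 81.5.
Then Σ (y_i + y_{i+1})·c_i = -326, so ȳ = -326 / (6·81.5) = -2/3.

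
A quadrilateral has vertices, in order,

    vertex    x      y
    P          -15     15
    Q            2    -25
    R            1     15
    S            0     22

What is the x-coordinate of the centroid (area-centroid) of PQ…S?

Apply the surveyor's formula. First the cross-terms c_i = x_i·y_{i+1} − x_{i+1}·y_i:
  345, 55, 22, 330  ⇒  2A = 752, A = 376.
Then Σ (x_i + x_{i+1})·c_i = -9248, so x̄ = -9248 / (6·376) = -578/141.

-578/141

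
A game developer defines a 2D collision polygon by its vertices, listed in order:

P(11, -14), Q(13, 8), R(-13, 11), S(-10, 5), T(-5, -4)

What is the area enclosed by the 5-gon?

370.5

Apply the shoelace formula: 2A = Σ (x_i·y_{i+1} − x_{i+1}·y_i), indices taken mod 5.
Σ = (270) + (247) + (45) + (65) + (114) = 741
Area = |Σ|/2 = 370.5.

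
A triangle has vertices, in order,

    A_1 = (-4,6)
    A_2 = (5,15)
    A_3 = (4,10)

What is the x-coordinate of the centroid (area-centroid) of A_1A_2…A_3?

Apply the shoelace (surveyor's) formula. First the cross-terms c_i = x_i·y_{i+1} − x_{i+1}·y_i:
  -90, -10, 64  ⇒  2A = -36, A = -18.
Then Σ (x_i + x_{i+1})·c_i = -180, so x̄ = -180 / (6·(-18)) = 5/3.

5/3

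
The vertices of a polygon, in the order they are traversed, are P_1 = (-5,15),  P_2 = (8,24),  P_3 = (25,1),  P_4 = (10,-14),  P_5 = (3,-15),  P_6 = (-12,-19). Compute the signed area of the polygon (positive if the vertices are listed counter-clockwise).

Apply the shoelace formula: 2A = Σ (x_i·y_{i+1} − x_{i+1}·y_i), indices taken mod 6.
Σ = (-240) + (-592) + (-360) + (-108) + (-237) + (-275) = -1812
Signed area = Σ/2 = -906 (negative ⇒ clockwise traversal).

-906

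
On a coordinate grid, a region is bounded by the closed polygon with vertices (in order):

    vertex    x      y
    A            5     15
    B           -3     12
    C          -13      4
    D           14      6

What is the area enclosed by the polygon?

147.5

Apply the shoelace formula: 2A = Σ (x_i·y_{i+1} − x_{i+1}·y_i), indices taken mod 4.
A→B: (5)(12) − (-3)(15) = 105
B→C: (-3)(4) − (-13)(12) = 144
C→D: (-13)(6) − (14)(4) = -134
D→A: (14)(15) − (5)(6) = 180
Σ = 295
Area = |Σ|/2 = 147.5.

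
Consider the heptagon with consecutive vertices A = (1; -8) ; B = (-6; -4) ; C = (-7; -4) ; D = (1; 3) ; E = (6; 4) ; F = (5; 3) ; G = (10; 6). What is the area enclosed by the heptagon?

Σ = (-52) + (-4) + (-17) + (-14) + (-2) + (0) + (-86) = -175
Area = |Σ|/2 = 87.5.

87.5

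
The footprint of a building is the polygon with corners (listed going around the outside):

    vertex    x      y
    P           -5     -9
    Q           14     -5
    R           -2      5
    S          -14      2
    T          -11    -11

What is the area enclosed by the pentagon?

248.5

Apply the shoelace formula: 2A = Σ (x_i·y_{i+1} − x_{i+1}·y_i), indices taken mod 5.
Cross-terms: 151, 60, 66, 176, 44  ⇒  Σ = 497
Area = |Σ|/2 = 248.5.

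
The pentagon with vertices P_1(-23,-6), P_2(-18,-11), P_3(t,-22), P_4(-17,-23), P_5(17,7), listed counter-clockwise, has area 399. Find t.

-25

Write out the shoelace sum; only the two edges meeting at P_3 involve t:
2·Area = [((-18)·(-22) − t·(-11)) + (t·(-23) − (-17)·(-22))] + 476
       = -12·t + 498 = 798
⇒ t = -25.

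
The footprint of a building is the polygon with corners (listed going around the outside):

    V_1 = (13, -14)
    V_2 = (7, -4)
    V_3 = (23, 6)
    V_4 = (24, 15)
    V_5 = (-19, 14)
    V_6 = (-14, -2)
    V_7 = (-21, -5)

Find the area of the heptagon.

Apply the shoelace (surveyor's) formula: 2A = Σ (x_i·y_{i+1} − x_{i+1}·y_i), indices taken mod 7.
Cross-terms: 46, 134, 201, 621, 234, 28, 359  ⇒  Σ = 1623
Area = |Σ|/2 = 811.5.

811.5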